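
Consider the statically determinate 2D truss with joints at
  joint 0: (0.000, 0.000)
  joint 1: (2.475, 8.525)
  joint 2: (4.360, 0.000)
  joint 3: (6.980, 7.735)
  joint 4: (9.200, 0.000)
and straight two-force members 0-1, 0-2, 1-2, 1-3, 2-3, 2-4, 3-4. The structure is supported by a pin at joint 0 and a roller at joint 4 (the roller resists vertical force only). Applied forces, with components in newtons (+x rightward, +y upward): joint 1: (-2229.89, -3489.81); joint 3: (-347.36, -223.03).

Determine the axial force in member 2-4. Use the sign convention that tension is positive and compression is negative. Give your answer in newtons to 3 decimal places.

N=5 nodes, M=7 members, R=3 reactions → 2N=10, M+R=10
member 0 (0-1): L=8.8770, (cx,cy)=(0.2788,0.9603)
member 1 (0-2): L=4.3600, (cx,cy)=(1.0000,0.0000)
member 2 (1-2): L=8.7309, (cx,cy)=(0.2159,-0.9764)
member 3 (1-3): L=4.5737, (cx,cy)=(0.9850,-0.1727)
member 4 (2-3): L=8.1667, (cx,cy)=(0.3208,0.9471)
member 5 (2-4): L=4.8400, (cx,cy)=(1.0000,0.0000)
member 6 (3-4): L=8.0473, (cx,cy)=(0.2759,-0.9612)
solve A·x = −loads:
  F[0-1] = -5168.0569 N (compression)
  F[0-2] = -1136.3430 N (compression)
  F[1-2] = +1422.3535 N (tension)
  F[1-3] = +489.2510 N (tension)
  F[2-3] = -1466.3152 N (compression)
  F[2-4] = -358.8404 N (compression)
  F[3-4] = +1300.7600 N (tension)
  Rx@0 = +2577.2500 N
  Ry@0 = +4963.1240 N
  Ry@4 = -1250.2840 N

-358.840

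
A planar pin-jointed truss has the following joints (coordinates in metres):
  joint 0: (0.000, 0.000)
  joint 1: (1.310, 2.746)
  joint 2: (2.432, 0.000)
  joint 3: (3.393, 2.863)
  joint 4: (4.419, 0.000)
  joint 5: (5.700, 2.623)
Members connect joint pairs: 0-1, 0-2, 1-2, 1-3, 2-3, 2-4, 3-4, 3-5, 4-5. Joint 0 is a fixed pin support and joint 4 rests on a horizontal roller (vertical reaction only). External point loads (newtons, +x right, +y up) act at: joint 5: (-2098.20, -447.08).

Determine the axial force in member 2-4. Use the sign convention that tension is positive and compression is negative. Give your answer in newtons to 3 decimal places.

N=6 nodes, M=9 members, R=3 reactions → 2N=12, M+R=12
member 0 (0-1): L=3.0425, (cx,cy)=(0.4306,0.9026)
member 1 (0-2): L=2.4320, (cx,cy)=(1.0000,0.0000)
member 2 (1-2): L=2.9664, (cx,cy)=(0.3782,-0.9257)
member 3 (1-3): L=2.0863, (cx,cy)=(0.9984,0.0561)
member 4 (2-3): L=3.0200, (cx,cy)=(0.3182,0.9480)
member 5 (2-4): L=1.9870, (cx,cy)=(1.0000,0.0000)
member 6 (3-4): L=3.0413, (cx,cy)=(0.3374,-0.9414)
member 7 (3-5): L=2.3195, (cx,cy)=(0.9946,-0.1035)
member 8 (4-5): L=2.9191, (cx,cy)=(0.4388,0.8986)
solve A·x = −loads:
  F[0-1] = -1236.3034 N (compression)
  F[0-2] = -1565.8831 N (compression)
  F[1-2] = +1146.7662 N (tension)
  F[1-3] = -967.5913 N (compression)
  F[2-3] = -1119.7778 N (compression)
  F[2-4] = -775.8026 N (compression)
  F[3-4] = +1383.0192 N (tension)
  F[3-5] = -1798.6229 N (compression)
  F[4-5] = -704.6644 N (compression)
  Rx@0 = +2098.2000 N
  Ry@0 = +1115.8337 N
  Ry@4 = -668.7537 N

-775.803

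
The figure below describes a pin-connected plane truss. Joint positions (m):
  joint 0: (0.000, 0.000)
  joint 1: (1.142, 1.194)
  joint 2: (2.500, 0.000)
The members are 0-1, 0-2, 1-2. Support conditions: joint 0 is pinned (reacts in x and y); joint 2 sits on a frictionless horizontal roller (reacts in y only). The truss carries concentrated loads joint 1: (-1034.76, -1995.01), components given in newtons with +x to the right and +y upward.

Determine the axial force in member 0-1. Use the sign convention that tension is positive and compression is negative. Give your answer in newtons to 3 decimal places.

N=3 nodes, M=3 members, R=3 reactions → 2N=6, M+R=6
member 0 (0-1): L=1.6522, (cx,cy)=(0.6912,0.7227)
member 1 (0-2): L=2.5000, (cx,cy)=(1.0000,0.0000)
member 2 (1-2): L=1.8083, (cx,cy)=(0.7510,-0.6603)
solve A·x = −loads:
  F[0-1] = -2183.4238 N (compression)
  F[0-2] = +474.4119 N (tension)
  F[1-2] = -631.7081 N (compression)
  Rx@0 = +1034.7600 N
  Ry@0 = +1577.8908 N
  Ry@2 = +417.1192 N

-2183.424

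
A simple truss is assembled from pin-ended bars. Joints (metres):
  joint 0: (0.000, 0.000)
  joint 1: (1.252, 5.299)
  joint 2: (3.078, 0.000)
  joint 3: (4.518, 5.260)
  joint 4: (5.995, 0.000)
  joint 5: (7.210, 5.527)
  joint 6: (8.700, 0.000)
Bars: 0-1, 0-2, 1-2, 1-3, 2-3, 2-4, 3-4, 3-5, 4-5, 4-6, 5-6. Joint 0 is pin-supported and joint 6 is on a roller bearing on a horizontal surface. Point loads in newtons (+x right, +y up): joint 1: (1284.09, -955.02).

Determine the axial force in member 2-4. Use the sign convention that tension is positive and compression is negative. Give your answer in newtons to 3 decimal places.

N=7 nodes, M=11 members, R=3 reactions → 2N=14, M+R=14
member 0 (0-1): L=5.4449, (cx,cy)=(0.2299,0.9732)
member 1 (0-2): L=3.0780, (cx,cy)=(1.0000,0.0000)
member 2 (1-2): L=5.6048, (cx,cy)=(0.3258,-0.9454)
member 3 (1-3): L=3.2662, (cx,cy)=(0.9999,-0.0119)
member 4 (2-3): L=5.4535, (cx,cy)=(0.2640,0.9645)
member 5 (2-4): L=2.9170, (cx,cy)=(1.0000,0.0000)
member 6 (3-4): L=5.4634, (cx,cy)=(0.2703,-0.9628)
member 7 (3-5): L=2.7052, (cx,cy)=(0.9951,0.0987)
member 8 (4-5): L=5.6590, (cx,cy)=(0.2147,0.9767)
member 9 (4-6): L=2.7050, (cx,cy)=(1.0000,0.0000)
member 10 (5-6): L=5.7243, (cx,cy)=(0.2603,-0.9655)
solve A·x = −loads:
  F[0-1] = -36.4474 N (compression)
  F[0-2] = +1292.4707 N (tension)
  F[1-2] = -960.2408 N (compression)
  F[1-3] = -979.7011 N (compression)
  F[2-3] = +941.2569 N (tension)
  F[2-4] = +731.0941 N (tension)
  F[3-4] = -1002.5098 N (compression)
  F[3-5] = -462.3302 N (compression)
  F[4-5] = +988.2266 N (tension)
  F[4-6] = +247.8973 N (tension)
  F[5-6] = -952.3780 N (compression)
  Rx@0 = -1284.0900 N
  Ry@0 = +35.4708 N
  Ry@6 = +919.5492 N

731.094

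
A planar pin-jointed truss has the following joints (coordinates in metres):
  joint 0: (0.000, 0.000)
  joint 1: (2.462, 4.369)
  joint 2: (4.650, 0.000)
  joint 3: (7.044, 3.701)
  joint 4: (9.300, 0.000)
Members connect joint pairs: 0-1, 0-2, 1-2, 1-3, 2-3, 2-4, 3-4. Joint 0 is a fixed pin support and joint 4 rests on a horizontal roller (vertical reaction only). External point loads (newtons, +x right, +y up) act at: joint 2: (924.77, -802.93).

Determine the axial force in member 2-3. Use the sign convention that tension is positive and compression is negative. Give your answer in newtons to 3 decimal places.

398.101

N=5 nodes, M=7 members, R=3 reactions → 2N=10, M+R=10
member 0 (0-1): L=5.0149, (cx,cy)=(0.4909,0.8712)
member 1 (0-2): L=4.6500, (cx,cy)=(1.0000,0.0000)
member 2 (1-2): L=4.8863, (cx,cy)=(0.4478,-0.8941)
member 3 (1-3): L=4.6304, (cx,cy)=(0.9895,-0.1443)
member 4 (2-3): L=4.4078, (cx,cy)=(0.5431,0.8396)
member 5 (2-4): L=4.6500, (cx,cy)=(1.0000,0.0000)
member 6 (3-4): L=4.3344, (cx,cy)=(0.5205,-0.8539)
solve A·x = −loads:
  F[0-1] = -460.8199 N (compression)
  F[0-2] = +1151.0018 N (tension)
  F[1-2] = +524.1507 N (tension)
  F[1-3] = -465.8121 N (compression)
  F[2-3] = +398.1015 N (tension)
  F[2-4] = +244.7190 N (tension)
  F[3-4] = -470.1718 N (compression)
  Rx@0 = -924.7700 N
  Ry@0 = +401.4650 N
  Ry@4 = +401.4650 N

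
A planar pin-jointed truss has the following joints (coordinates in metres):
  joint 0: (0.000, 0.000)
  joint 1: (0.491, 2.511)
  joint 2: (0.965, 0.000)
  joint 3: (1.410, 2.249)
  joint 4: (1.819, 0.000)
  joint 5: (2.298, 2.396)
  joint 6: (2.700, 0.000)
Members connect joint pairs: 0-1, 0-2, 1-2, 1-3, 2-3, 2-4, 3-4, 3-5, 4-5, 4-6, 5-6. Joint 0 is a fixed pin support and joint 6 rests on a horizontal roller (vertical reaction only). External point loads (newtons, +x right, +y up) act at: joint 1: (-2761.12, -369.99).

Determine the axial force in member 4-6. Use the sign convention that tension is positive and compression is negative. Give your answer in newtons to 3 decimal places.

N=7 nodes, M=11 members, R=3 reactions → 2N=14, M+R=14
member 0 (0-1): L=2.5586, (cx,cy)=(0.1919,0.9814)
member 1 (0-2): L=0.9650, (cx,cy)=(1.0000,0.0000)
member 2 (1-2): L=2.5553, (cx,cy)=(0.1855,-0.9826)
member 3 (1-3): L=0.9556, (cx,cy)=(0.9617,-0.2742)
member 4 (2-3): L=2.2926, (cx,cy)=(0.1941,0.9810)
member 5 (2-4): L=0.8540, (cx,cy)=(1.0000,0.0000)
member 6 (3-4): L=2.2859, (cx,cy)=(0.1789,-0.9839)
member 7 (3-5): L=0.9001, (cx,cy)=(0.9866,0.1633)
member 8 (4-5): L=2.4434, (cx,cy)=(0.1960,0.9806)
member 9 (4-6): L=0.8810, (cx,cy)=(1.0000,0.0000)
member 10 (5-6): L=2.4295, (cx,cy)=(0.1655,-0.9862)
solve A·x = −loads:
  F[0-1] = -2924.9122 N (compression)
  F[0-2] = -2199.8141 N (compression)
  F[1-2] = +2014.9310 N (tension)
  F[1-3] = +1898.8170 N (tension)
  F[2-3] = -2018.3494 N (compression)
  F[2-4] = -1434.2908 N (compression)
  F[3-4] = +2701.5688 N (tension)
  F[3-5] = +963.8568 N (tension)
  F[4-5] = -2710.5680 N (compression)
  F[4-6] = -419.5427 N (compression)
  F[5-6] = +2535.5093 N (tension)
  Rx@0 = +2761.1200 N
  Ry@0 = +2870.5482 N
  Ry@6 = -2500.5582 N

-419.543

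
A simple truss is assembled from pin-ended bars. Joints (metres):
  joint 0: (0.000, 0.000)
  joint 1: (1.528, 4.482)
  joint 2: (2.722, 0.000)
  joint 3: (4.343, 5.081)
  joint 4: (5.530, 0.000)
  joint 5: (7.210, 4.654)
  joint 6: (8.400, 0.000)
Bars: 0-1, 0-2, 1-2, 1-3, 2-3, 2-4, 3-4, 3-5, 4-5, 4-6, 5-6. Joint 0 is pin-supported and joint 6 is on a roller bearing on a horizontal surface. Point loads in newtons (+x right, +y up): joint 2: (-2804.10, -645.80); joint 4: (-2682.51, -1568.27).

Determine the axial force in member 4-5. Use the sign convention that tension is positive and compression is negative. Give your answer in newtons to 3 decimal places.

1205.077

N=7 nodes, M=11 members, R=3 reactions → 2N=14, M+R=14
member 0 (0-1): L=4.7353, (cx,cy)=(0.3227,0.9465)
member 1 (0-2): L=2.7220, (cx,cy)=(1.0000,0.0000)
member 2 (1-2): L=4.6383, (cx,cy)=(0.2574,-0.9663)
member 3 (1-3): L=2.8780, (cx,cy)=(0.9781,0.2081)
member 4 (2-3): L=5.3333, (cx,cy)=(0.3039,0.9527)
member 5 (2-4): L=2.8080, (cx,cy)=(1.0000,0.0000)
member 6 (3-4): L=5.2178, (cx,cy)=(0.2275,-0.9738)
member 7 (3-5): L=2.8986, (cx,cy)=(0.9891,-0.1473)
member 8 (4-5): L=4.9479, (cx,cy)=(0.3395,0.9406)
member 9 (4-6): L=2.8700, (cx,cy)=(1.0000,0.0000)
member 10 (5-6): L=4.8037, (cx,cy)=(0.2477,-0.9688)
solve A·x = −loads:
  F[0-1] = -1027.3092 N (compression)
  F[0-2] = -5155.1153 N (compression)
  F[1-2] = +883.2033 N (tension)
  F[1-3] = -571.3619 N (compression)
  F[2-3] = -217.9496 N (compression)
  F[2-4] = -2057.4168 N (compression)
  F[3-4] = +446.4891 N (tension)
  F[3-5] = -734.6803 N (compression)
  F[4-5] = +1205.0773 N (tension)
  F[4-6] = +317.4989 N (tension)
  F[5-6] = -1281.6630 N (compression)
  Rx@0 = +5486.6100 N
  Ry@0 = +972.3556 N
  Ry@6 = +1241.7144 N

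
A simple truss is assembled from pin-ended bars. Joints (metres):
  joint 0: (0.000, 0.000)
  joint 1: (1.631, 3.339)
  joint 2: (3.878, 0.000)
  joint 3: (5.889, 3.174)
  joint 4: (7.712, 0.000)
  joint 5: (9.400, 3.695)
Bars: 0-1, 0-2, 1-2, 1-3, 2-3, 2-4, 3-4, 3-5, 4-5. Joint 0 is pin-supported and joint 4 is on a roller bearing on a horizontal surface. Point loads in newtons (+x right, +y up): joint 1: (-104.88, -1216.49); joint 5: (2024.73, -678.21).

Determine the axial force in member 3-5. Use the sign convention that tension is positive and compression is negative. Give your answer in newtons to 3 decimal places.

2531.749

N=6 nodes, M=9 members, R=3 reactions → 2N=12, M+R=12
member 0 (0-1): L=3.7161, (cx,cy)=(0.4389,0.8985)
member 1 (0-2): L=3.8780, (cx,cy)=(1.0000,0.0000)
member 2 (1-2): L=4.0247, (cx,cy)=(0.5583,-0.8296)
member 3 (1-3): L=4.2612, (cx,cy)=(0.9993,-0.0387)
member 4 (2-3): L=3.7574, (cx,cy)=(0.5352,0.8447)
member 5 (2-4): L=3.8340, (cx,cy)=(1.0000,0.0000)
member 6 (3-4): L=3.6603, (cx,cy)=(0.4981,-0.8671)
member 7 (3-5): L=3.5494, (cx,cy)=(0.9892,0.1468)
member 8 (4-5): L=4.0623, (cx,cy)=(0.4155,0.9096)
solve A·x = −loads:
  F[0-1] = +126.7808 N (tension)
  F[0-2] = +1864.2051 N (tension)
  F[1-2] = -1654.2426 N (compression)
  F[1-3] = +1084.9142 N (tension)
  F[2-3] = +1624.6942 N (tension)
  F[2-4] = +71.0865 N (tension)
  F[3-4] = -1105.6791 N (compression)
  F[3-5] = +2531.7494 N (tension)
  F[4-5] = -1154.1899 N (compression)
  Rx@0 = -1919.8500 N
  Ry@0 = -113.9167 N
  Ry@4 = +2008.6167 N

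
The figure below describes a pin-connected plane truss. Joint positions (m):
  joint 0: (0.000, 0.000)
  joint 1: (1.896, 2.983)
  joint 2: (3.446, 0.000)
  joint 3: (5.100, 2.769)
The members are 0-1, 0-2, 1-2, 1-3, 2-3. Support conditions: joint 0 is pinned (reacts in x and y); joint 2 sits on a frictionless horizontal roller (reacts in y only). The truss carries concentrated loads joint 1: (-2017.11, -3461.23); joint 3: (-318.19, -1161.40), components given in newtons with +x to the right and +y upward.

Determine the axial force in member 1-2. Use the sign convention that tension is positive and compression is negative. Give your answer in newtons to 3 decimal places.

N=4 nodes, M=5 members, R=3 reactions → 2N=8, M+R=8
member 0 (0-1): L=3.5346, (cx,cy)=(0.5364,0.8440)
member 1 (0-2): L=3.4460, (cx,cy)=(1.0000,0.0000)
member 2 (1-2): L=3.3617, (cx,cy)=(0.4611,-0.8874)
member 3 (1-3): L=3.2111, (cx,cy)=(0.9978,-0.0666)
member 4 (2-3): L=3.2254, (cx,cy)=(0.5128,0.8585)
solve A·x = −loads:
  F[0-1] = -3556.0974 N (compression)
  F[0-2] = -427.7463 N (compression)
  F[1-2] = -545.6347 N (compression)
  F[1-3] = +361.9427 N (tension)
  F[2-3] = -1324.7227 N (compression)
  Rx@0 = +2335.3000 N
  Ry@0 = +3001.1776 N
  Ry@2 = +1621.4524 N

-545.635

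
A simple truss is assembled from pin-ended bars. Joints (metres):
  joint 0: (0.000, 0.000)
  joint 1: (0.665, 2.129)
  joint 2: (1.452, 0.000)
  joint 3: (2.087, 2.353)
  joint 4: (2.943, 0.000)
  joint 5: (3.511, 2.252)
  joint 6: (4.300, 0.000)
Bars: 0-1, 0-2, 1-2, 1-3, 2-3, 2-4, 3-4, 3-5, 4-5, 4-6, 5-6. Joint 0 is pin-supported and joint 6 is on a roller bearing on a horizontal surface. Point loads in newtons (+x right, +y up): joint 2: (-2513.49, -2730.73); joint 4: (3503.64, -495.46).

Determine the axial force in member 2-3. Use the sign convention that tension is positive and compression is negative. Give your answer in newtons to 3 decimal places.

999.760

N=7 nodes, M=11 members, R=3 reactions → 2N=14, M+R=14
member 0 (0-1): L=2.2304, (cx,cy)=(0.2981,0.9545)
member 1 (0-2): L=1.4520, (cx,cy)=(1.0000,0.0000)
member 2 (1-2): L=2.2698, (cx,cy)=(0.3467,-0.9380)
member 3 (1-3): L=1.4395, (cx,cy)=(0.9878,0.1556)
member 4 (2-3): L=2.4372, (cx,cy)=(0.2605,0.9655)
member 5 (2-4): L=1.4910, (cx,cy)=(1.0000,0.0000)
member 6 (3-4): L=2.5039, (cx,cy)=(0.3419,-0.9397)
member 7 (3-5): L=1.4276, (cx,cy)=(0.9975,-0.0707)
member 8 (4-5): L=2.3225, (cx,cy)=(0.2446,0.9696)
member 9 (4-6): L=1.3570, (cx,cy)=(1.0000,0.0000)
member 10 (5-6): L=2.3862, (cx,cy)=(0.3306,-0.9438)
solve A·x = −loads:
  F[0-1] = -2058.6165 N (compression)
  F[0-2] = +1603.9210 N (tension)
  F[1-2] = +1882.2645 N (tension)
  F[1-3] = -1282.0170 N (compression)
  F[2-3] = +999.7597 N (tension)
  F[2-4] = +4509.5564 N (tension)
  F[3-4] = -758.4860 N (compression)
  F[3-5] = -748.4873 N (compression)
  F[4-5] = +1246.0836 N (tension)
  F[4-6] = +441.8679 N (tension)
  F[5-6] = -1336.3652 N (compression)
  Rx@0 = -990.1500 N
  Ry@0 = +1964.9903 N
  Ry@6 = +1261.1997 N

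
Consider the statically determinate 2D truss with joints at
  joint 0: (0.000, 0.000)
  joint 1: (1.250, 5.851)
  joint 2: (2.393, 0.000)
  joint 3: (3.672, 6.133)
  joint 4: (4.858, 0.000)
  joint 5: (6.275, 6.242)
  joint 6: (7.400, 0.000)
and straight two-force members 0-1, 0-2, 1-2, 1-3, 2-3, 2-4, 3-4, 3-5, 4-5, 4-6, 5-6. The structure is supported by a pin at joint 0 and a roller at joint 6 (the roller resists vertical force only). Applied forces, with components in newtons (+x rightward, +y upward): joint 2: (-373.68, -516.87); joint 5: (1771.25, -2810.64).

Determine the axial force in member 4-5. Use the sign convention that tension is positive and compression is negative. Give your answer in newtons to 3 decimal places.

N=7 nodes, M=11 members, R=3 reactions → 2N=14, M+R=14
member 0 (0-1): L=5.9830, (cx,cy)=(0.2089,0.9779)
member 1 (0-2): L=2.3930, (cx,cy)=(1.0000,0.0000)
member 2 (1-2): L=5.9616, (cx,cy)=(0.1917,-0.9814)
member 3 (1-3): L=2.4384, (cx,cy)=(0.9933,0.1157)
member 4 (2-3): L=6.2649, (cx,cy)=(0.2042,0.9789)
member 5 (2-4): L=2.4650, (cx,cy)=(1.0000,0.0000)
member 6 (3-4): L=6.2466, (cx,cy)=(0.1899,-0.9818)
member 7 (3-5): L=2.6053, (cx,cy)=(0.9991,0.0418)
member 8 (4-5): L=6.4008, (cx,cy)=(0.2214,0.9752)
member 9 (4-6): L=2.5420, (cx,cy)=(1.0000,0.0000)
member 10 (5-6): L=6.3426, (cx,cy)=(0.1774,-0.9841)
solve A·x = −loads:
  F[0-1] = +733.2358 N (tension)
  F[0-2] = +1244.3794 N (tension)
  F[1-2] = -696.5910 N (compression)
  F[1-3] = +288.6831 N (tension)
  F[2-3] = +1226.3663 N (tension)
  F[2-4] = +1234.1391 N (tension)
  F[3-4] = -1223.9653 N (compression)
  F[3-5] = +770.1706 N (tension)
  F[4-5] = +1232.2774 N (tension)
  F[4-6] = +728.9547 N (tension)
  F[5-6] = -4109.7297 N (compression)
  Rx@0 = -1397.5700 N
  Ry@0 = -717.0547 N
  Ry@6 = +4044.5646 N

1232.277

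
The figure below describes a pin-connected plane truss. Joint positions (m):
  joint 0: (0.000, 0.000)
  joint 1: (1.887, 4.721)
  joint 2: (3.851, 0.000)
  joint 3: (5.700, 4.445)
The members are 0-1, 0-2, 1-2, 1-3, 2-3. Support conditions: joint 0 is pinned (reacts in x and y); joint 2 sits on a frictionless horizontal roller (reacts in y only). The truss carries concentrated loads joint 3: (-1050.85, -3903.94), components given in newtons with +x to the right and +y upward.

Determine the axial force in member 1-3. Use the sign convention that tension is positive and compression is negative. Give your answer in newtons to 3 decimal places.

N=4 nodes, M=5 members, R=3 reactions → 2N=8, M+R=8
member 0 (0-1): L=5.0842, (cx,cy)=(0.3712,0.9286)
member 1 (0-2): L=3.8510, (cx,cy)=(1.0000,0.0000)
member 2 (1-2): L=5.1132, (cx,cy)=(0.3841,-0.9233)
member 3 (1-3): L=3.8230, (cx,cy)=(0.9974,-0.0722)
member 4 (2-3): L=4.8142, (cx,cy)=(0.3841,0.9233)
solve A·x = −loads:
  F[0-1] = +712.3622 N (tension)
  F[0-2] = -1315.2456 N (compression)
  F[1-2] = -760.0518 N (compression)
  F[1-3] = +557.7881 N (tension)
  F[2-3] = -4184.6129 N (compression)
  Rx@0 = +1050.8500 N
  Ry@0 = -661.4793 N
  Ry@2 = +4565.4193 N

557.788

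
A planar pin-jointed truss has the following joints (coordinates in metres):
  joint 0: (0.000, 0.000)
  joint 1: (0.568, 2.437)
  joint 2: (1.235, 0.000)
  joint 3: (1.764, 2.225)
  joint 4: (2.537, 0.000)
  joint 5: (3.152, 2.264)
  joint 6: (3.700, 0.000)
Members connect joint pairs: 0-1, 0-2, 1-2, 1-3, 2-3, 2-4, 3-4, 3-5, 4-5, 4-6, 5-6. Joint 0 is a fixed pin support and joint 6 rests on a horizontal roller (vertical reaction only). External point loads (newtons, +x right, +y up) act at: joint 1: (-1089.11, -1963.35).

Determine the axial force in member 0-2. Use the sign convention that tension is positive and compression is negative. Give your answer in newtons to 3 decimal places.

N=7 nodes, M=11 members, R=3 reactions → 2N=14, M+R=14
member 0 (0-1): L=2.5023, (cx,cy)=(0.2270,0.9739)
member 1 (0-2): L=1.2350, (cx,cy)=(1.0000,0.0000)
member 2 (1-2): L=2.5266, (cx,cy)=(0.2640,-0.9645)
member 3 (1-3): L=1.2146, (cx,cy)=(0.9847,-0.1745)
member 4 (2-3): L=2.2870, (cx,cy)=(0.2313,0.9729)
member 5 (2-4): L=1.3020, (cx,cy)=(1.0000,0.0000)
member 6 (3-4): L=2.3555, (cx,cy)=(0.3282,-0.9446)
member 7 (3-5): L=1.3885, (cx,cy)=(0.9996,0.0281)
member 8 (4-5): L=2.3460, (cx,cy)=(0.2621,0.9650)
member 9 (4-6): L=1.1630, (cx,cy)=(1.0000,0.0000)
member 10 (5-6): L=2.3294, (cx,cy)=(0.2353,-0.9719)
solve A·x = −loads:
  F[0-1] = -2443.0608 N (compression)
  F[0-2] = -534.5607 N (compression)
  F[1-2] = +349.9771 N (tension)
  F[1-3] = +449.0637 N (tension)
  F[2-3] = -346.9714 N (compression)
  F[2-4] = -361.9146 N (compression)
  F[3-4] = +446.7311 N (tension)
  F[3-5] = +215.3937 N (tension)
  F[4-5] = -437.2820 N (compression)
  F[4-6] = -100.6781 N (compression)
  F[5-6] = +427.9512 N (tension)
  Rx@0 = +1089.1100 N
  Ry@0 = +2379.2901 N
  Ry@6 = -415.9401 N

-534.561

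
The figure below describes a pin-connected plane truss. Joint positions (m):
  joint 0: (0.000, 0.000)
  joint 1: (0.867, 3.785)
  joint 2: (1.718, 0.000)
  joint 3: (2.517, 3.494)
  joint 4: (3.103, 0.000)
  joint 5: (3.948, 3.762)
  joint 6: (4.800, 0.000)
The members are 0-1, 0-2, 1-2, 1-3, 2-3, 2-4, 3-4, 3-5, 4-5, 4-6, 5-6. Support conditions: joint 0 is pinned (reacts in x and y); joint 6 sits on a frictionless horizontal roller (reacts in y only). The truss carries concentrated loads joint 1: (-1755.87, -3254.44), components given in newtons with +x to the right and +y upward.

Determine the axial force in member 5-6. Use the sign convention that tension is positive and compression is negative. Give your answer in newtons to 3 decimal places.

816.921

N=7 nodes, M=11 members, R=3 reactions → 2N=14, M+R=14
member 0 (0-1): L=3.8830, (cx,cy)=(0.2233,0.9748)
member 1 (0-2): L=1.7180, (cx,cy)=(1.0000,0.0000)
member 2 (1-2): L=3.8795, (cx,cy)=(0.2194,-0.9756)
member 3 (1-3): L=1.6755, (cx,cy)=(0.9848,-0.1737)
member 4 (2-3): L=3.5842, (cx,cy)=(0.2229,0.9748)
member 5 (2-4): L=1.3850, (cx,cy)=(1.0000,0.0000)
member 6 (3-4): L=3.5428, (cx,cy)=(0.1654,-0.9862)
member 7 (3-5): L=1.4559, (cx,cy)=(0.9829,0.1841)
member 8 (4-5): L=3.8557, (cx,cy)=(0.2192,0.9757)
member 9 (4-6): L=1.6970, (cx,cy)=(1.0000,0.0000)
member 10 (5-6): L=3.8573, (cx,cy)=(0.2209,-0.9753)
solve A·x = −loads:
  F[0-1] = -4156.1064 N (compression)
  F[0-2] = -827.8975 N (compression)
  F[1-2] = +694.5166 N (tension)
  F[1-3] = +685.9748 N (tension)
  F[2-3] = -695.0924 N (compression)
  F[2-4] = -520.5968 N (compression)
  F[3-4] = +879.1181 N (tension)
  F[3-5] = +381.7085 N (tension)
  F[4-5] = -888.6107 N (compression)
  F[4-6] = -180.4427 N (compression)
  F[5-6] = +816.9208 N (tension)
  Rx@0 = +1755.8700 N
  Ry@0 = +4051.1834 N
  Ry@6 = -796.7434 N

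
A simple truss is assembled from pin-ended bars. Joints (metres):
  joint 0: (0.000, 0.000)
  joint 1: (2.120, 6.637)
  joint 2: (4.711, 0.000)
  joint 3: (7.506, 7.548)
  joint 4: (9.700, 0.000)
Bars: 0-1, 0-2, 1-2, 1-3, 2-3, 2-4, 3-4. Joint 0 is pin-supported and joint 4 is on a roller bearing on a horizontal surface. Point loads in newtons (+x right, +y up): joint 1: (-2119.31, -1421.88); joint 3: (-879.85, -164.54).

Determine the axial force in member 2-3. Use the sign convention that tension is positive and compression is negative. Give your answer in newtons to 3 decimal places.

-2042.909

N=5 nodes, M=7 members, R=3 reactions → 2N=10, M+R=10
member 0 (0-1): L=6.9674, (cx,cy)=(0.3043,0.9526)
member 1 (0-2): L=4.7110, (cx,cy)=(1.0000,0.0000)
member 2 (1-2): L=7.1248, (cx,cy)=(0.3637,-0.9315)
member 3 (1-3): L=5.4625, (cx,cy)=(0.9860,0.1668)
member 4 (2-3): L=8.0489, (cx,cy)=(0.3473,0.9378)
member 5 (2-4): L=4.9890, (cx,cy)=(1.0000,0.0000)
member 6 (3-4): L=7.8604, (cx,cy)=(0.2791,-0.9603)
solve A·x = −loads:
  F[0-1] = -3446.4931 N (compression)
  F[0-2] = -1950.4758 N (compression)
  F[1-2] = +2056.5912 N (tension)
  F[1-3] = +327.3132 N (tension)
  F[2-3] = -2042.9090 N (compression)
  F[2-4] = -493.1716 N (compression)
  F[3-4] = +1766.8768 N (tension)
  Rx@0 = +2999.1600 N
  Ry@0 = +3283.0742 N
  Ry@4 = -1696.6542 N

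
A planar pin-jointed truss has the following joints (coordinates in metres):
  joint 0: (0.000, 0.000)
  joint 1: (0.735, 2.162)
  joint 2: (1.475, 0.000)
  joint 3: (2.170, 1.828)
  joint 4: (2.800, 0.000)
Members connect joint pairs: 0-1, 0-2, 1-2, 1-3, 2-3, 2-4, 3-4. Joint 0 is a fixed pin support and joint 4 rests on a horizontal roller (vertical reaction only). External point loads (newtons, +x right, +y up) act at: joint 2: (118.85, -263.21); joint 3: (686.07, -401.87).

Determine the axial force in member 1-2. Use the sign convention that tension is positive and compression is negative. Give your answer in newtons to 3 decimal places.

N=5 nodes, M=7 members, R=3 reactions → 2N=10, M+R=10
member 0 (0-1): L=2.2835, (cx,cy)=(0.3219,0.9468)
member 1 (0-2): L=1.4750, (cx,cy)=(1.0000,0.0000)
member 2 (1-2): L=2.2851, (cx,cy)=(0.3238,-0.9461)
member 3 (1-3): L=1.4734, (cx,cy)=(0.9740,-0.2267)
member 4 (2-3): L=1.9557, (cx,cy)=(0.3554,0.9347)
member 5 (2-4): L=1.3250, (cx,cy)=(1.0000,0.0000)
member 6 (3-4): L=1.9335, (cx,cy)=(0.3258,-0.9454)
solve A·x = −loads:
  F[0-1] = +246.0227 N (tension)
  F[0-2] = +725.7323 N (tension)
  F[1-2] = -288.6749 N (compression)
  F[1-3] = +177.2852 N (tension)
  F[2-3] = +573.7848 N (tension)
  F[2-4] = +309.4893 N (tension)
  F[3-4] = -949.8452 N (compression)
  Rx@0 = -804.9200 N
  Ry@0 = -232.9302 N
  Ry@4 = +898.0102 N

-288.675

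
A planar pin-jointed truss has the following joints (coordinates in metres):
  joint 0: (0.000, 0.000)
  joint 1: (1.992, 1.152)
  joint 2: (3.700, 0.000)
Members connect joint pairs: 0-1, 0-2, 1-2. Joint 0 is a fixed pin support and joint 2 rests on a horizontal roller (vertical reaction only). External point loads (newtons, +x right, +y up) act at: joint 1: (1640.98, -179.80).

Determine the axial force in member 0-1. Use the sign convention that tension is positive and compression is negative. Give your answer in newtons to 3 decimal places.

N=3 nodes, M=3 members, R=3 reactions → 2N=6, M+R=6
member 0 (0-1): L=2.3011, (cx,cy)=(0.8657,0.5006)
member 1 (0-2): L=3.7000, (cx,cy)=(1.0000,0.0000)
member 2 (1-2): L=2.0602, (cx,cy)=(0.8291,-0.5592)
solve A·x = −loads:
  F[0-1] = +854.7749 N (tension)
  F[0-2] = +901.0319 N (tension)
  F[1-2] = -1086.8230 N (compression)
  Rx@0 = -1640.9800 N
  Ry@0 = -427.9218 N
  Ry@2 = +607.7218 N

854.775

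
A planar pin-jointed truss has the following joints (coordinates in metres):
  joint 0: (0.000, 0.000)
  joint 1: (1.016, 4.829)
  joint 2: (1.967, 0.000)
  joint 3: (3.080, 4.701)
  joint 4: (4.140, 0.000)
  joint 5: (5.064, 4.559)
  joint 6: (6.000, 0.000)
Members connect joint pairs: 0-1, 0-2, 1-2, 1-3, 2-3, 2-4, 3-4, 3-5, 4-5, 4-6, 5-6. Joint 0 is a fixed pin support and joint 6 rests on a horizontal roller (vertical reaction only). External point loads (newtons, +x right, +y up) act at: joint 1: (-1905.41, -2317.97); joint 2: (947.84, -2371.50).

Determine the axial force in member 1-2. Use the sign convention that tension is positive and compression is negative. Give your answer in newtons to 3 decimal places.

N=7 nodes, M=11 members, R=3 reactions → 2N=14, M+R=14
member 0 (0-1): L=4.9347, (cx,cy)=(0.2059,0.9786)
member 1 (0-2): L=1.9670, (cx,cy)=(1.0000,0.0000)
member 2 (1-2): L=4.9218, (cx,cy)=(0.1932,-0.9812)
member 3 (1-3): L=2.0680, (cx,cy)=(0.9981,-0.0619)
member 4 (2-3): L=4.8310, (cx,cy)=(0.2304,0.9731)
member 5 (2-4): L=2.1730, (cx,cy)=(1.0000,0.0000)
member 6 (3-4): L=4.8190, (cx,cy)=(0.2200,-0.9755)
member 7 (3-5): L=1.9891, (cx,cy)=(0.9974,-0.0714)
member 8 (4-5): L=4.6517, (cx,cy)=(0.1986,0.9801)
member 9 (4-6): L=1.8600, (cx,cy)=(1.0000,0.0000)
member 10 (5-6): L=4.6541, (cx,cy)=(0.2011,-0.9796)
solve A·x = −loads:
  F[0-1] = -5163.6698 N (compression)
  F[0-2] = +105.5673 N (tension)
  F[1-2] = +2768.1750 N (tension)
  F[1-3] = +307.9858 N (tension)
  F[2-3] = -354.0318 N (compression)
  F[2-4] = -225.8302 N (compression)
  F[3-4] = +361.9717 N (tension)
  F[3-5] = +146.5844 N (tension)
  F[4-5] = -360.2859 N (compression)
  F[4-6] = -74.6441 N (compression)
  F[5-6] = +371.1546 N (tension)
  Rx@0 = +957.5700 N
  Ry@0 = +5053.0411 N
  Ry@6 = -363.5711 N

2768.175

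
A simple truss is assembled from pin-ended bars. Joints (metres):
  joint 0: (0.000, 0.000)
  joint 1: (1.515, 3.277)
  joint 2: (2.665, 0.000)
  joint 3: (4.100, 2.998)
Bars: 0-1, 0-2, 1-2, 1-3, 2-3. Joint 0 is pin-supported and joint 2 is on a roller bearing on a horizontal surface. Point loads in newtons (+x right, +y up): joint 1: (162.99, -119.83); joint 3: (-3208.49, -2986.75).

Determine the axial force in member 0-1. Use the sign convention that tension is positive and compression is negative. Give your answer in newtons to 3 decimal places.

-2040.825

N=4 nodes, M=5 members, R=3 reactions → 2N=8, M+R=8
member 0 (0-1): L=3.6103, (cx,cy)=(0.4196,0.9077)
member 1 (0-2): L=2.6650, (cx,cy)=(1.0000,0.0000)
member 2 (1-2): L=3.4729, (cx,cy)=(0.3311,-0.9436)
member 3 (1-3): L=2.6000, (cx,cy)=(0.9942,-0.1073)
member 4 (2-3): L=3.3237, (cx,cy)=(0.4317,0.9020)
solve A·x = −loads:
  F[0-1] = -2040.8253 N (compression)
  F[0-2] = -2189.0927 N (compression)
  F[1-2] = +2029.6793 N (tension)
  F[1-3] = -1701.3141 N (compression)
  F[2-3] = -3513.6638 N (compression)
  Rx@0 = +3045.5000 N
  Ry@0 = +1852.4402 N
  Ry@2 = +1254.1398 N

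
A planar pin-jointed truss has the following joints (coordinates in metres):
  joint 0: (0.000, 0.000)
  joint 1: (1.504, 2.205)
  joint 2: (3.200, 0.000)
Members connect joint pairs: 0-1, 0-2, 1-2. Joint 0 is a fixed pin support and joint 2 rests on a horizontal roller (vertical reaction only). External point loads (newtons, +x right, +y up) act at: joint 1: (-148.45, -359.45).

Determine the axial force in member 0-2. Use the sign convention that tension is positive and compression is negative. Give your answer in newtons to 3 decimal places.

51.265

N=3 nodes, M=3 members, R=3 reactions → 2N=6, M+R=6
member 0 (0-1): L=2.6691, (cx,cy)=(0.5635,0.8261)
member 1 (0-2): L=3.2000, (cx,cy)=(1.0000,0.0000)
member 2 (1-2): L=2.7818, (cx,cy)=(0.6097,-0.7927)
solve A·x = −loads:
  F[0-1] = -354.4259 N (compression)
  F[0-2] = +51.2647 N (tension)
  F[1-2] = -84.0852 N (compression)
  Rx@0 = +148.4500 N
  Ry@0 = +292.7998 N
  Ry@2 = +66.6502 N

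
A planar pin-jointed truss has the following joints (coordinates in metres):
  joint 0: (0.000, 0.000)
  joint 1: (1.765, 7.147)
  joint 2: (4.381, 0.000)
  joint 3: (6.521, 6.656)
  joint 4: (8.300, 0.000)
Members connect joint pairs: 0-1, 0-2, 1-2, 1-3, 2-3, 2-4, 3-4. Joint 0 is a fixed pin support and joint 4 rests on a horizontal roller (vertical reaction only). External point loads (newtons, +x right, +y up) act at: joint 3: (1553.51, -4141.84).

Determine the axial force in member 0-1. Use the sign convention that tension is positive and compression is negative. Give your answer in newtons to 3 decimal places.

368.808

N=5 nodes, M=7 members, R=3 reactions → 2N=10, M+R=10
member 0 (0-1): L=7.3617, (cx,cy)=(0.2398,0.9708)
member 1 (0-2): L=4.3810, (cx,cy)=(1.0000,0.0000)
member 2 (1-2): L=7.6107, (cx,cy)=(0.3437,-0.9391)
member 3 (1-3): L=4.7813, (cx,cy)=(0.9947,-0.1027)
member 4 (2-3): L=6.9916, (cx,cy)=(0.3061,0.9520)
member 5 (2-4): L=3.9190, (cx,cy)=(1.0000,0.0000)
member 6 (3-4): L=6.8896, (cx,cy)=(0.2582,-0.9661)
solve A·x = −loads:
  F[0-1] = +368.8085 N (tension)
  F[0-2] = +1465.0867 N (tension)
  F[1-2] = -406.3597 N (compression)
  F[1-3] = +229.3119 N (tension)
  F[2-3] = +400.8386 N (tension)
  F[2-4] = +1202.7205 N (tension)
  F[3-4] = -4657.8495 N (compression)
  Rx@0 = -1553.5100 N
  Ry@0 = -358.0517 N
  Ry@4 = +4499.8917 N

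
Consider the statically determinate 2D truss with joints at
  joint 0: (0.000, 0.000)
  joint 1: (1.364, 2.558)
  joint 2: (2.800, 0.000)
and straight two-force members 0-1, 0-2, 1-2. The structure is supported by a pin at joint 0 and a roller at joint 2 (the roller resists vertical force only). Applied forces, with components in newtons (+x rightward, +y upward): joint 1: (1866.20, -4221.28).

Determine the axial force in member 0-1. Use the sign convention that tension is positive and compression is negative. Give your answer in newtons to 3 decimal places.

-521.318

N=3 nodes, M=3 members, R=3 reactions → 2N=6, M+R=6
member 0 (0-1): L=2.8989, (cx,cy)=(0.4705,0.8824)
member 1 (0-2): L=2.8000, (cx,cy)=(1.0000,0.0000)
member 2 (1-2): L=2.9335, (cx,cy)=(0.4895,-0.8720)
solve A·x = −loads:
  F[0-1] = -521.3182 N (compression)
  F[0-2] = +2111.4889 N (tension)
  F[1-2] = -4313.4166 N (compression)
  Rx@0 = -1866.2000 N
  Ry@0 = +460.0066 N
  Ry@2 = +3761.2734 N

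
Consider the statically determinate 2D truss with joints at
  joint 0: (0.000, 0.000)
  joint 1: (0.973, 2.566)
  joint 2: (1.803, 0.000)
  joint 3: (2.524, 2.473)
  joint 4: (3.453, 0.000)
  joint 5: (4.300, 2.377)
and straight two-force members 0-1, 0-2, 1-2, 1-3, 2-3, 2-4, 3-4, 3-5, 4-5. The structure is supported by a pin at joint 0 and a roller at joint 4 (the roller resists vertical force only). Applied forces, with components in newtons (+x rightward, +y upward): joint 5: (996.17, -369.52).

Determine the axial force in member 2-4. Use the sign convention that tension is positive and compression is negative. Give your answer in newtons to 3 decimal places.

203.767

N=6 nodes, M=9 members, R=3 reactions → 2N=12, M+R=12
member 0 (0-1): L=2.7443, (cx,cy)=(0.3546,0.9350)
member 1 (0-2): L=1.8030, (cx,cy)=(1.0000,0.0000)
member 2 (1-2): L=2.6969, (cx,cy)=(0.3078,-0.9515)
member 3 (1-3): L=1.5538, (cx,cy)=(0.9982,-0.0599)
member 4 (2-3): L=2.5760, (cx,cy)=(0.2799,0.9600)
member 5 (2-4): L=1.6500, (cx,cy)=(1.0000,0.0000)
member 6 (3-4): L=2.6417, (cx,cy)=(0.3517,-0.9361)
member 7 (3-5): L=1.7786, (cx,cy)=(0.9985,-0.0540)
member 8 (4-5): L=2.5234, (cx,cy)=(0.3357,0.9420)
solve A·x = −loads:
  F[0-1] = +830.3340 N (tension)
  F[0-2] = +701.7706 N (tension)
  F[1-2] = -851.0563 N (compression)
  F[1-3] = +557.3206 N (tension)
  F[2-3] = +843.4620 N (tension)
  F[2-4] = +203.7673 N (tension)
  F[3-4] = -893.2591 N (compression)
  F[3-5] = +1108.1440 N (tension)
  F[4-5] = -328.7824 N (compression)
  Rx@0 = -996.1700 N
  Ry@0 = -776.3914 N
  Ry@4 = +1145.9114 N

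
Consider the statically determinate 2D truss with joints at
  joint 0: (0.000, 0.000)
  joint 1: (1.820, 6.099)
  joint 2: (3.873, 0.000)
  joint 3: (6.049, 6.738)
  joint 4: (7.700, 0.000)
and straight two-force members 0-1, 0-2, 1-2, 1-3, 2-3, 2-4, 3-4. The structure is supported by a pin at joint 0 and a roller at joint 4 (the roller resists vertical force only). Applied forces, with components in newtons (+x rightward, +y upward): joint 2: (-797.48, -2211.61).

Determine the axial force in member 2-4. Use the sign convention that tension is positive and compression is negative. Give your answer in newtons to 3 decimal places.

N=5 nodes, M=7 members, R=3 reactions → 2N=10, M+R=10
member 0 (0-1): L=6.3648, (cx,cy)=(0.2859,0.9582)
member 1 (0-2): L=3.8730, (cx,cy)=(1.0000,0.0000)
member 2 (1-2): L=6.4353, (cx,cy)=(0.3190,-0.9477)
member 3 (1-3): L=4.2770, (cx,cy)=(0.9888,0.1494)
member 4 (2-3): L=7.0807, (cx,cy)=(0.3073,0.9516)
member 5 (2-4): L=3.8270, (cx,cy)=(1.0000,0.0000)
member 6 (3-4): L=6.9373, (cx,cy)=(0.2380,-0.9713)
solve A·x = −loads:
  F[0-1] = -1147.0962 N (compression)
  F[0-2] = -469.4685 N (compression)
  F[1-2] = +1053.9036 N (tension)
  F[1-3] = -671.7712 N (compression)
  F[2-3] = +1274.4501 N (tension)
  F[2-4] = +272.5721 N (tension)
  F[3-4] = -1145.3183 N (compression)
  Rx@0 = +797.4800 N
  Ry@0 = +1099.1989 N
  Ry@4 = +1112.4111 N

272.572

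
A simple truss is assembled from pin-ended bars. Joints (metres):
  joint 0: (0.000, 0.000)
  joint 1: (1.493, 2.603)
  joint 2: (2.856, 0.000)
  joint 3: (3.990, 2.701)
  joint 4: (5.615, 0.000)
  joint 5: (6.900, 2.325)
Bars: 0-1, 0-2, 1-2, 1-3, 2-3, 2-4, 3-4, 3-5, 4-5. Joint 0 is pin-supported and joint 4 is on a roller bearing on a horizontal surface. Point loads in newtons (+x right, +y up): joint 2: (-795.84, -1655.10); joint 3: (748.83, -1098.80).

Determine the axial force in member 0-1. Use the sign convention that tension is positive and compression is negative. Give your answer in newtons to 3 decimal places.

-888.864

N=6 nodes, M=9 members, R=3 reactions → 2N=12, M+R=12
member 0 (0-1): L=3.0008, (cx,cy)=(0.4975,0.8674)
member 1 (0-2): L=2.8560, (cx,cy)=(1.0000,0.0000)
member 2 (1-2): L=2.9383, (cx,cy)=(0.4639,-0.8859)
member 3 (1-3): L=2.4989, (cx,cy)=(0.9992,0.0392)
member 4 (2-3): L=2.9294, (cx,cy)=(0.3871,0.9220)
member 5 (2-4): L=2.7590, (cx,cy)=(1.0000,0.0000)
member 6 (3-4): L=3.1521, (cx,cy)=(0.5155,-0.8569)
member 7 (3-5): L=2.9342, (cx,cy)=(0.9918,-0.1281)
member 8 (4-5): L=2.6565, (cx,cy)=(0.4837,0.8752)
solve A·x = −loads:
  F[0-1] = -888.8644 N (compression)
  F[0-2] = +395.2337 N (tension)
  F[1-2] = +833.6227 N (tension)
  F[1-3] = -829.5827 N (compression)
  F[2-3] = +994.1021 N (tension)
  F[2-4] = +1192.9470 N (tension)
  F[3-4] = -2314.0576 N (compression)
  F[3-5] = -0.0000 N (compression)
  F[4-5] = +0.0000 N (tension)
  Rx@0 = +47.0100 N
  Ry@0 = +771.0385 N
  Ry@4 = +1982.8615 N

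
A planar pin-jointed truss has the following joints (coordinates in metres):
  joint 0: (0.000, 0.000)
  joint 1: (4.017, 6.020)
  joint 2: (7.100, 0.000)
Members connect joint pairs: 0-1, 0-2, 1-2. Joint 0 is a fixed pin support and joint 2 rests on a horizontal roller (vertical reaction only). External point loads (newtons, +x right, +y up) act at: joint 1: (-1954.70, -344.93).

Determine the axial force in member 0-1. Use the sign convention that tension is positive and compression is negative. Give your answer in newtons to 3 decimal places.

-2172.526

N=3 nodes, M=3 members, R=3 reactions → 2N=6, M+R=6
member 0 (0-1): L=7.2372, (cx,cy)=(0.5551,0.8318)
member 1 (0-2): L=7.1000, (cx,cy)=(1.0000,0.0000)
member 2 (1-2): L=6.7635, (cx,cy)=(0.4558,-0.8901)
solve A·x = −loads:
  F[0-1] = -2172.5260 N (compression)
  F[0-2] = -748.8375 N (compression)
  F[1-2] = +1642.8097 N (tension)
  Rx@0 = +1954.7000 N
  Ry@0 = +1807.1427 N
  Ry@2 = -1462.2127 N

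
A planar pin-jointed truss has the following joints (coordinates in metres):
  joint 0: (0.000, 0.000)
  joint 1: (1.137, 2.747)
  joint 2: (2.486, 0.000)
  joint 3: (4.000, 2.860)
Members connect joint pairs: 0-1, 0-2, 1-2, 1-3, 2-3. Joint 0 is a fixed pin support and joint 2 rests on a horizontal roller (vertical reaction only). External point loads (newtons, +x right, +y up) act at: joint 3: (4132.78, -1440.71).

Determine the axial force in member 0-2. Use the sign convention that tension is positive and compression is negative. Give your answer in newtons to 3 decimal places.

1801.689

N=4 nodes, M=5 members, R=3 reactions → 2N=8, M+R=8
member 0 (0-1): L=2.9730, (cx,cy)=(0.3824,0.9240)
member 1 (0-2): L=2.4860, (cx,cy)=(1.0000,0.0000)
member 2 (1-2): L=3.0604, (cx,cy)=(0.4408,-0.8976)
member 3 (1-3): L=2.8652, (cx,cy)=(0.9992,0.0394)
member 4 (2-3): L=3.2360, (cx,cy)=(0.4679,0.8838)
solve A·x = −loads:
  F[0-1] = +6095.2980 N (tension)
  F[0-2] = +1801.6886 N (tension)
  F[1-2] = -6054.5361 N (compression)
  F[1-3] = +5003.8096 N (tension)
  F[2-3] = -1853.4133 N (compression)
  Rx@0 = -4132.7800 N
  Ry@0 = -5631.9331 N
  Ry@2 = +7072.6431 N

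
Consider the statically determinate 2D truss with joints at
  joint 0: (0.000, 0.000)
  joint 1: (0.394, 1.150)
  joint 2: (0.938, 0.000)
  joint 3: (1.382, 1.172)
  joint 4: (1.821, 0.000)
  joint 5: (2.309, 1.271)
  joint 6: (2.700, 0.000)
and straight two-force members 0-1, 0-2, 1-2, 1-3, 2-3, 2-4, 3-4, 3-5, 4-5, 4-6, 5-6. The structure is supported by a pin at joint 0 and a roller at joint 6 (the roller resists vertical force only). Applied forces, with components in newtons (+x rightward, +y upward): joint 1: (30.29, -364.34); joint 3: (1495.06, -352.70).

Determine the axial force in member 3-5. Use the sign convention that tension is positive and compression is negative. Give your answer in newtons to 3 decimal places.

-649.511

N=7 nodes, M=11 members, R=3 reactions → 2N=14, M+R=14
member 0 (0-1): L=1.2156, (cx,cy)=(0.3241,0.9460)
member 1 (0-2): L=0.9380, (cx,cy)=(1.0000,0.0000)
member 2 (1-2): L=1.2722, (cx,cy)=(0.4276,-0.9040)
member 3 (1-3): L=0.9882, (cx,cy)=(0.9998,0.0223)
member 4 (2-3): L=1.2533, (cx,cy)=(0.3543,0.9351)
member 5 (2-4): L=0.8830, (cx,cy)=(1.0000,0.0000)
member 6 (3-4): L=1.2515, (cx,cy)=(0.3508,-0.9365)
member 7 (3-5): L=0.9323, (cx,cy)=(0.9943,0.1062)
member 8 (4-5): L=1.3615, (cx,cy)=(0.3584,0.9336)
member 9 (4-6): L=0.8790, (cx,cy)=(1.0000,0.0000)
member 10 (5-6): L=1.3298, (cx,cy)=(0.2940,-0.9558)
solve A·x = −loads:
  F[0-1] = +188.7119 N (tension)
  F[0-2] = +1464.1858 N (tension)
  F[1-2] = -593.5273 N (compression)
  F[1-3] = +284.7449 N (tension)
  F[2-3] = +573.7366 N (tension)
  F[2-4] = +1007.1284 N (tension)
  F[3-4] = -1029.9825 N (compression)
  F[3-5] = -649.5108 N (compression)
  F[4-5] = +1033.1895 N (tension)
  F[4-6] = +275.5042 N (tension)
  F[5-6] = -936.9840 N (compression)
  Rx@0 = -1525.3500 N
  Ry@0 = -178.5249 N
  Ry@6 = +895.5649 N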